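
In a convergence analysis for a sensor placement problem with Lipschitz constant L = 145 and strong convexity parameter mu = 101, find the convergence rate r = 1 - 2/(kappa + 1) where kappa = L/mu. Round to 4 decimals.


Step 1: Compute the condition number.
kappa = L/mu = 145/101 = 1.4356
Step 2: Compute the convergence rate.
r = 1 - 2/(kappa + 1) = 1 - 2*mu/(L + mu) = (L - mu)/(L + mu) = 44/246 = 0.1789


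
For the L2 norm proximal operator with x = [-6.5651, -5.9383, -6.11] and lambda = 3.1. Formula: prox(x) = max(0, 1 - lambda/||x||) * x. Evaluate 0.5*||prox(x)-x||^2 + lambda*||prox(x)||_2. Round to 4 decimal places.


Step 1: Compute ||x||.
||x|| = 10.7562
Step 2: Compute scaling factor.
scale = max(0, 1 - 3.1/10.7562) = 0.7118
Step 3: prox(x) = [-4.673, -4.2268, -4.3491]
||prox(x)|| = 7.6562
Step 4: Proximal objective.
0.5*||prox-x||^2 = 4.805
lambda*||prox|| = 23.7342
Total = 28.5392


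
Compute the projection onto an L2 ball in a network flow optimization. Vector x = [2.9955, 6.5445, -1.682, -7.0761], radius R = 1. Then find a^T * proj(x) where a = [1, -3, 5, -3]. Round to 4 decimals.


Step 1: Compute ||x|| (intermediates to 6 decimals).
||x|| = sqrt(2.9955^2 + 6.5445^2 + (-1.682)^2 + (-7.0761)^2) = 10.232488
Step 2: Project.
Since ||x|| > R, scale = R/||x|| = 1/10.232488 = 0.097728, proj(x) = scale * x
proj(x) = [0.292744, 0.639581, -0.164378, -0.691533]
Step 3: Dot product.
a^T * proj(x) = 1*0.292744 - 3*0.639581 + 5*(-0.164378) - 3*(-0.691533) = -0.3733


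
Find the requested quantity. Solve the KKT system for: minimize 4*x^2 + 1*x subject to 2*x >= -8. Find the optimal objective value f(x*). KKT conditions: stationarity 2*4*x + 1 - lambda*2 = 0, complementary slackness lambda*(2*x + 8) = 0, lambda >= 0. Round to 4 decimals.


Step 1: Try lambda = 0 (constraint inactive).
Stationarity: 2*4*x + 1 = 0
x* = -1/(2*4) = -0.125
Check constraint: 2*-0.125 = -0.25 >= -8 -- satisfied.
Step 2: Compute optimal value.
f(x*) = 4*(-0.125)^2 + 1*(-0.125) = -0.0625


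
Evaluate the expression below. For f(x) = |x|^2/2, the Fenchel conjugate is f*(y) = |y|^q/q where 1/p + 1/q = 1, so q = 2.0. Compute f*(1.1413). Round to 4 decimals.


The conjugate exponent q satisfies 1/p + 1/q = 1.
p = 2, so q = 2/(2 - 1) = 2.0
|y|^q = 1.1413^2.0 = 1.3026
f*(1.1413) = 1.3026 / 2.0 = 0.6513


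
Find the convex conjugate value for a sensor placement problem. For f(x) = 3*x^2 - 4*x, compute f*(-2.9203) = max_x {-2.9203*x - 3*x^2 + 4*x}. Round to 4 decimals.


f*(y) = sup_x {y*x - a*x^2 - b*x} = sup_x {(y-b)*x - a*x^2}
FOC: (y - b) - 2a*x = 0 => x* = (y - b)/(2a)
x* = (-2.9203 + 4)/(2*3) = 0.18
f*(-2.9203) = (y-b)^2/(4a) = (-2.9203 + 4)^2/(4*3)
= 1.1658/12 = 0.0971


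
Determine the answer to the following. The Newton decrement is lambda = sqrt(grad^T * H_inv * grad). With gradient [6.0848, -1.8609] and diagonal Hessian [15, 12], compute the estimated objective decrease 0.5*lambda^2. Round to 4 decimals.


Step 1: H is diagonal, so H^(-1) * g = [0.4057, -0.1551].
Step 2: g^T H^(-1) g = sum_i g_i^2 / H_ii
  = (6.0848)^2/15 + (-1.8609)^2/12
  = 2.4683 + 0.2886 = 2.7569
Step 3: Objective decrease = 0.5 * g^T H^(-1) g = 1.3784


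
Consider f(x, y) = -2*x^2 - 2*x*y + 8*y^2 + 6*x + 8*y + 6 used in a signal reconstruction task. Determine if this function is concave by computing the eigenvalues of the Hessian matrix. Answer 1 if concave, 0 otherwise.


The Hessian of f(x,y) = -2*x^2 - 2*x*y + 8*y^2 + 6*x + 8*y + 6 is:
H = [[-4, -2], [-2, 16]]
Trace = -4 + 16 = 12
Determinant = -4*16 - (-2)^2 = -68
Discriminant = (12)^2 - 4*-68 = 416.0
Eigenvalues: lambda_1 = -4.198, lambda_2 = 16.198
The function is not concave.

0


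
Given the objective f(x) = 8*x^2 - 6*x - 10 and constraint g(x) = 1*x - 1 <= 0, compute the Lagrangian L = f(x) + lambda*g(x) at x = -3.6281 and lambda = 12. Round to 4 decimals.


Step 1: Evaluate f(x).
f(-3.6281) = 8*(-3.6281)^2 - 6*(-3.6281) - 10 = 117.0735
Step 2: Evaluate g(x).
g(-3.6281) = 1*-3.6281 - 1 = -4.6281
Step 3: Compute Lagrangian.
L = 117.0735 + 12*-4.6281 = 61.5363


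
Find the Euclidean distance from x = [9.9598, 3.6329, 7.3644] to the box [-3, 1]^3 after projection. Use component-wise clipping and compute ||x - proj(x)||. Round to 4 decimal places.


Project each component onto [-3, 1].
clip(9.9598) = 1.0, clip(3.6329) = 1.0, clip(7.3644) = 1.0
Projection = [1.0, 1.0, 1.0]
Squared diffs: [80.278, 6.9322, 40.5056]
Distance = sqrt(127.7158) = 11.3011


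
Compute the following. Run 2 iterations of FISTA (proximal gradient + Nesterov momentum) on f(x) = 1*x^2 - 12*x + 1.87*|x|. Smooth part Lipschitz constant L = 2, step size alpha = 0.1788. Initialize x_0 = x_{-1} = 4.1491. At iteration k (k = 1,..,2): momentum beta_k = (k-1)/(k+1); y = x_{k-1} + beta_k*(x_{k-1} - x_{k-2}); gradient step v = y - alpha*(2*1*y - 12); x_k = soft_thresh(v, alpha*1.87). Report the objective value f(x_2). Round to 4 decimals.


FISTA on f(x) = 1*x^2 - 12*x + 1.87*|x|
L = 2, alpha = 0.1788
Iteration 1: beta = 0.0, y = 4.1491 + 0.0*(4.1491 - 4.1491) = 4.1491
  grad(y) = -3.7018, v = y - alpha*grad = 4.811
  prox(v) = soft_thresh(4.811, 0.3344) = 4.4766
Iteration 2: beta = 0.3333, y = 4.4766 + 0.3333*(4.4766 - 4.1491) = 4.5858
  grad(y) = -2.8284, v = y - alpha*grad = 5.0915
  prox(v) = soft_thresh(5.0915, 0.3344) = 4.7572
f(x_2) = 1*4.7572^2 - 12*4.7572 + 1.87*|4.7572| = -25.5595


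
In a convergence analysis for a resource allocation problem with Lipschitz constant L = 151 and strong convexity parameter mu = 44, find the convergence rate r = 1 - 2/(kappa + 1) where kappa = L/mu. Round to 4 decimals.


Step 1: Compute the condition number.
kappa = L/mu = 151/44 = 3.4318
Step 2: Compute the convergence rate.
r = 1 - 2/(kappa + 1) = 1 - 2*mu/(L + mu) = (L - mu)/(L + mu) = 107/195 = 0.5487


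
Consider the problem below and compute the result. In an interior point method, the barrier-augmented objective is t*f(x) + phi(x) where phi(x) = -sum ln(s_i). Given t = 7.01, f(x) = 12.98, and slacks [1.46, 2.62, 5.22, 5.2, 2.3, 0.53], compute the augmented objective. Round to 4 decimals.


Step 1: Compute log-barrier.
ln values: [0.3784, 0.9632, 1.6525, 1.6487, 0.8329, -0.6349]
phi = -(0.3784 + 0.9632 + 1.6525 + 1.6487 + 0.8329 - 0.6349) = -4.8408
Step 2: Compute augmented objective.
t*f(x) = 7.01*12.98 = 90.9898
Total = 90.9898 - 4.8408 = 86.149


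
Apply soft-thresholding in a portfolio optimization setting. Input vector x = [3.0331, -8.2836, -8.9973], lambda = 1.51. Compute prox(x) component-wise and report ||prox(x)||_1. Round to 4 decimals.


Soft-thresholding with lambda = 1.51:
prox(3.0331) = sign(3.0331)*max(|3.0331| - 1.51, 0) = 1.5231
prox(-8.2836) = sign(-8.2836)*max(|-8.2836| - 1.51, 0) = -6.7736
prox(-8.9973) = sign(-8.9973)*max(|-8.9973| - 1.51, 0) = -7.4873
prox(x) = [1.5231, -6.7736, -7.4873]
||prox(x)||_1 = 1.5231 + 6.7736 + 7.4873 = 15.784


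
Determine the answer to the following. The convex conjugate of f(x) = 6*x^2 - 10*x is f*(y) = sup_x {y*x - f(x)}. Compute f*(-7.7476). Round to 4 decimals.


f*(y) = sup_x {y*x - a*x^2 - b*x} = sup_x {(y-b)*x - a*x^2}
FOC: (y - b) - 2a*x = 0 => x* = (y - b)/(2a)
x* = (-7.7476 + 10)/(2*6) = 0.1877
f*(-7.7476) = (y-b)^2/(4a) = (-7.7476 + 10)^2/(4*6)
= 5.0733/24 = 0.2114


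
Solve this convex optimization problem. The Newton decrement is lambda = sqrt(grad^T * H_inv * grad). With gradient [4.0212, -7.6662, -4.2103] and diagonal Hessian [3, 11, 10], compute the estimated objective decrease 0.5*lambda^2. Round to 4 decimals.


Step 1: H is diagonal, so H^(-1) * g = [1.3404, -0.6969, -0.421].
Step 2: g^T H^(-1) g = sum_i g_i^2 / H_ii
  = (4.0212)^2/3 + (-7.6662)^2/11 + (-4.2103)^2/10
  = 5.39 + 5.3428 + 1.7727 = 12.5055
Step 3: Objective decrease = 0.5 * g^T H^(-1) g = 6.2527


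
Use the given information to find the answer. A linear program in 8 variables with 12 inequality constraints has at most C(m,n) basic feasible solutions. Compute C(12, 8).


Each vertex corresponds to some choice of n active constraints out of m, so the number of vertices is at most C(m, n) = m! / (n!(m-n)!).
m = 12, n = 8
Numerator: 12 * 11 * 10 * 9 * 8 * 7 * 6 * 5
Denominator: 8! = 40320
C(12, 8) = 495


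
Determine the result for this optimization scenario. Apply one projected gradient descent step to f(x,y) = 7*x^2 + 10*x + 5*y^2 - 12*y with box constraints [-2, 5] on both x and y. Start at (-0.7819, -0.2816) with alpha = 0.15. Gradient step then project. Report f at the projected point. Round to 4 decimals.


Step 1: Compute gradient at (-0.7819, -0.2816).
grad_x = 2*7*-0.7819 + 10 = -0.9466
grad_y = 2*5*-0.2816 - 12 = -14.816
Step 2: Gradient step.
x_raw = -0.7819 - 0.15*-0.9466 = -0.6399
y_raw = -0.2816 - 0.15*-14.816 = 1.9408
Step 3: Project onto [-2, 5].
x_proj = clip(-0.6399) = -0.6399
y_proj = clip(1.9408) = 1.9408
Step 4: Evaluate f.
f(-0.6399, 1.9408) = -7.9888


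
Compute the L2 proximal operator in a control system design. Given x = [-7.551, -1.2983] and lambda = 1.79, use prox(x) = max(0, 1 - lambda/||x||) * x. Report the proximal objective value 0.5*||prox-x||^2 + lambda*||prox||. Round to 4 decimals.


Step 1: Compute ||x||.
||x|| = 7.6618
Step 2: Compute scaling factor.
scale = max(0, 1 - 1.79/7.6618) = 0.7664
Step 3: prox(x) = [-5.7869, -0.995]
||prox(x)|| = 5.8718
Step 4: Proximal objective.
0.5*||prox-x||^2 = 1.6021
lambda*||prox|| = 10.5105
Total = 12.1126


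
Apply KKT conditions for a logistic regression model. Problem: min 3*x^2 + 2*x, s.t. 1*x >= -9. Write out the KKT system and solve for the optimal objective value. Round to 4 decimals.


Step 1: Try lambda = 0 (constraint inactive).
Stationarity: 2*3*x + 2 = 0
x* = -2/(2*3) = -1/3 = -0.3333 (rounded; the exact value -1/3 is used below)
Check constraint: 1*-0.3333 = -0.3333 >= -9 -- satisfied.
Step 2: Compute optimal value.
f(x*) = 3*(-1/3)^2 + 2*(-1/3) = -0.3333


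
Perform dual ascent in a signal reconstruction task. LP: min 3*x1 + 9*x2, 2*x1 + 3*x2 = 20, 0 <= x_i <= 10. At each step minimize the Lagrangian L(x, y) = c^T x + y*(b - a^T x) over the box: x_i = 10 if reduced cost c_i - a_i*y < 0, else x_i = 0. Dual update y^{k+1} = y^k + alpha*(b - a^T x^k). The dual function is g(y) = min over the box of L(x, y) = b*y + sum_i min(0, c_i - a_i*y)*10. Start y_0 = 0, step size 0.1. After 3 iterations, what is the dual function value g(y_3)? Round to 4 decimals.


Dual ascent for LP: min 3*x1 + 9*x2, 2*x1 + 3*x2 = 20, 0 <= x_i <= 10
Step 1: y^k = 0.0, reduced costs: (3.0, 9.0)
  x^k = (0.0, 0.0), subgradient = b - a^T x = 20.0
  y^{k+1} = 0.0 + 0.1*20.0 = 2.0
Step 2: y^k = 2.0, reduced costs: (-1.0, 3.0)
  x^k = (10.0, 0.0), subgradient = b - a^T x = 0.0
  y^{k+1} = 2.0 + 0.1*0.0 = 2.0
Step 3: y^k = 2.0, reduced costs: (-1.0, 3.0)
  x^k = (10.0, 0.0), subgradient = b - a^T x = 0.0
  y^{k+1} = 2.0 + 0.1*0.0 = 2.0
Dual objective at y_3 = 2.0: reduced costs (-1.0, 3.0), box minimizer x = (10.0, 0.0)
g(y_3) = b*y + (c1 - a1*y)*x1 + (c2 - a2*y)*x2 = 20*2.0 + (-1.0)*10.0 + 3.0*0.0 = 40.0 - 10.0 + 0.0 = 30.0


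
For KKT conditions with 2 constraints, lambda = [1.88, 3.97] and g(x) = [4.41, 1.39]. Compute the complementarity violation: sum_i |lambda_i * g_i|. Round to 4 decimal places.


KKT complementary slackness check:
lambda_1 * g_1 = 1.88 * 4.41 = 8.2908
lambda_2 * g_2 = 3.97 * 1.39 = 5.5183
Total violation = 8.2908 + 5.5183 = 13.8091


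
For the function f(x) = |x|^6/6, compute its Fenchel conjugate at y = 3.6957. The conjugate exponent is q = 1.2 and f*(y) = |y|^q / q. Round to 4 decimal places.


The conjugate exponent q satisfies 1/p + 1/q = 1.
p = 6, so q = 6/(6 - 1) = 1.2
|y|^q = 3.6957^1.2 = 4.7999
f*(3.6957) = 4.7999 / 1.2 = 4.0


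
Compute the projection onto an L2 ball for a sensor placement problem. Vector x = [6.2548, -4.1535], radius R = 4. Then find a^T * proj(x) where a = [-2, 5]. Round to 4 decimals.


Step 1: Compute ||x|| (intermediates to 6 decimals).
||x|| = sqrt(6.2548^2 + (-4.1535)^2) = 7.508268
Step 2: Project.
Since ||x|| > R, scale = R/||x|| = 4/7.508268 = 0.532746, proj(x) = scale * x
proj(x) = [3.33222, -2.212761]
Step 3: Dot product.
a^T * proj(x) = -2*3.33222 + 5*(-2.212761) = -17.7282


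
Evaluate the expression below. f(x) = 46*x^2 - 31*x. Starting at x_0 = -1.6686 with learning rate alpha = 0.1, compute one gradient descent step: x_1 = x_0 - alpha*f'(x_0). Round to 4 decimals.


We compute the gradient at x_0 and apply the update.
f'(x) = 92*x - 31
f'(-1.6686) = 92*-1.6686 - 31 = -184.5112
x_1 = -1.6686 - 0.1*-184.5112 = 16.7825


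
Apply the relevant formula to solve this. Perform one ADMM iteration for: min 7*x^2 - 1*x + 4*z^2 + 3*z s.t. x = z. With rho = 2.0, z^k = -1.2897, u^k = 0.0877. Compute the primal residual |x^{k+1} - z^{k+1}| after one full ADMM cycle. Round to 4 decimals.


ADMM iteration with rho = 2.0, z^k = -1.2897, u^k = 0.0877
Step 1: x-update.
Minimize 7*x^2 - 1*x + (2.0/2)*(x + 1.2897 + 0.0877)^2
FOC: (2*7 + 2.0)*x = 1 + 2.0*(-1.2897 - 0.0877)
x^{k+1} = -0.1097
Step 2: z-update.
Minimize 4*z^2 + 3*z + (2.0/2)*(-0.1097 - z + 0.0877)^2
FOC: (2*4 + 2.0)*z = -3 + 2.0*(-0.1097 + 0.0877)
z^{k+1} = -0.3044
Step 3: u-update.
u^{k+1} = 0.0877 - 0.1097 + 0.3044 = 0.2824
Step 4: Primal residual = |-0.1097 + 0.3044| = 0.1947


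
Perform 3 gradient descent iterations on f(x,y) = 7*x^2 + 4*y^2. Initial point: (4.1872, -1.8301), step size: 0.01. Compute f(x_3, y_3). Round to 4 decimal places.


Gradient descent on f(x,y) = 7*x^2 + 4*y^2.
Starting point: (4.1872, -1.8301), alpha = 0.01
Step 1: grad_x = 2*7*4.1872 = 58.6208, grad_y = 2*4*-1.8301 = -14.6408
  x_1 = 4.1872 - 0.01*58.6208 = 3.601
  y_1 = -1.8301 - 0.01*-14.6408 = -1.6837
Step 2: grad_x = 2*7*3.601 = 50.4139, grad_y = 2*4*-1.6837 = -13.4695
  x_2 = 3.601 - 0.01*50.4139 = 3.0969
  y_2 = -1.6837 - 0.01*-13.4695 = -1.549
Step 3: grad_x = 2*7*3.0969 = 43.3559, grad_y = 2*4*-1.549 = -12.392
  x_3 = 3.0969 - 0.01*43.3559 = 2.6633
  y_3 = -1.549 - 0.01*-12.392 = -1.4251
f(2.6633, -1.4251) = 7*2.6633^2 + 4*(-1.4251)^2 = 57.7753


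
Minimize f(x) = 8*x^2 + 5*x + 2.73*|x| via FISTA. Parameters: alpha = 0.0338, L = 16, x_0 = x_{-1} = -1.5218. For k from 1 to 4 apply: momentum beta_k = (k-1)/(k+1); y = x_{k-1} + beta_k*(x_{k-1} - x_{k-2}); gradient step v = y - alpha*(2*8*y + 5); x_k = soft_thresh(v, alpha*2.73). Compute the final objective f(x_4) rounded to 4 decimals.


FISTA on f(x) = 8*x^2 + 5*x + 2.73*|x|
L = 16, alpha = 0.0338
Iteration 1: beta = 0.0, y = -1.5218 + 0.0*(-1.5218 + 1.5218) = -1.5218
  grad(y) = -19.3488, v = y - alpha*grad = -0.8678
  prox(v) = soft_thresh(-0.8678, 0.0923) = -0.7755
Iteration 2: beta = 0.3333, y = -0.7755 + 0.3333*(-0.7755 + 1.5218) = -0.5268
  grad(y) = -3.4285, v = y - alpha*grad = -0.4109
  prox(v) = soft_thresh(-0.4109, 0.0923) = -0.3186
Iteration 3: beta = 0.5, y = -0.3186 + 0.5*(-0.3186 + 0.7755) = -0.0902
  grad(y) = 3.5573, v = y - alpha*grad = -0.2104
  prox(v) = soft_thresh(-0.2104, 0.0923) = -0.1181
Iteration 4: beta = 0.6, y = -0.1181 + 0.6*(-0.1181 + 0.3186) = 0.0022
  grad(y) = 5.0346, v = y - alpha*grad = -0.168
  prox(v) = soft_thresh(-0.168, 0.0923) = -0.0757
f(x_4) = 8*(-0.0757)^2 + 5*(-0.0757) + 2.73*|-0.0757| = -0.126


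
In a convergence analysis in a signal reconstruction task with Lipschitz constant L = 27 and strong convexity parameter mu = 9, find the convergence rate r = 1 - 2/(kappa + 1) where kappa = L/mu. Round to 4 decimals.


Step 1: Compute the condition number.
kappa = L/mu = 27/9 = 3.0
Step 2: Compute the convergence rate.
r = 1 - 2/(kappa + 1) = 1 - 2*mu/(L + mu) = (L - mu)/(L + mu) = 18/36 = 0.5


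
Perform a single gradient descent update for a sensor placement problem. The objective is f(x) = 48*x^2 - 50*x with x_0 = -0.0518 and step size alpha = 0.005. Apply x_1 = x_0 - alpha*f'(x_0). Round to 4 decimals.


We compute the gradient at x_0 and apply the update.
f'(x) = 96*x - 50
f'(-0.0518) = 96*-0.0518 - 50 = -54.9728
x_1 = -0.0518 - 0.005*-54.9728 = 0.2231


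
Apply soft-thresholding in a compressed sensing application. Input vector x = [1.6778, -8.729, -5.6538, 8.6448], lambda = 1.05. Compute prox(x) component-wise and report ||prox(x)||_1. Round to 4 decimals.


Soft-thresholding with lambda = 1.05:
prox(1.6778) = sign(1.6778)*max(|1.6778| - 1.05, 0) = 0.6278
prox(-8.729) = sign(-8.729)*max(|-8.729| - 1.05, 0) = -7.679
prox(-5.6538) = sign(-5.6538)*max(|-5.6538| - 1.05, 0) = -4.6038
prox(8.6448) = sign(8.6448)*max(|8.6448| - 1.05, 0) = 7.5948
prox(x) = [0.6278, -7.679, -4.6038, 7.5948]
||prox(x)||_1 = 0.6278 + 7.679 + 4.6038 + 7.5948 = 20.5054


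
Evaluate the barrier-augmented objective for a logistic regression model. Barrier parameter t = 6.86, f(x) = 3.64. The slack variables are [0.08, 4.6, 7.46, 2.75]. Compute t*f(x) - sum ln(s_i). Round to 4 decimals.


Step 1: Compute log-barrier.
ln values: [-2.5257, 1.5261, 2.0096, 1.0116]
phi = -(-2.5257 + 1.5261 + 2.0096 + 1.0116) = -2.0215
Step 2: Compute augmented objective.
t*f(x) = 6.86*3.64 = 24.9704
Total = 24.9704 - 2.0215 = 22.9489


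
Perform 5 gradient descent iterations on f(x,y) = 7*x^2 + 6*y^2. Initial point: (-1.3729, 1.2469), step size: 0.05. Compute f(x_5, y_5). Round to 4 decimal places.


Gradient descent on f(x,y) = 7*x^2 + 6*y^2.
Starting point: (-1.3729, 1.2469), alpha = 0.05
Step 1: grad_x = 2*7*-1.3729 = -19.2206, grad_y = 2*6*1.2469 = 14.9628
  x_1 = -1.3729 - 0.05*-19.2206 = -0.4119
  y_1 = 1.2469 - 0.05*14.9628 = 0.4988
Step 2: grad_x = 2*7*-0.4119 = -5.7662, grad_y = 2*6*0.4988 = 5.9851
  x_2 = -0.4119 - 0.05*-5.7662 = -0.1236
  y_2 = 0.4988 - 0.05*5.9851 = 0.1995
Step 3: grad_x = 2*7*-0.1236 = -1.7299, grad_y = 2*6*0.1995 = 2.394
  x_3 = -0.1236 - 0.05*-1.7299 = -0.0371
  y_3 = 0.1995 - 0.05*2.394 = 0.0798
Step 4: grad_x = 2*7*-0.0371 = -0.519, grad_y = 2*6*0.0798 = 0.9576
  x_4 = -0.0371 - 0.05*-0.519 = -0.0111
  y_4 = 0.0798 - 0.05*0.9576 = 0.0319
Step 5: grad_x = 2*7*-0.0111 = -0.1557, grad_y = 2*6*0.0319 = 0.383
  x_5 = -0.0111 - 0.05*-0.1557 = -0.0033
  y_5 = 0.0319 - 0.05*0.383 = 0.0128
f(-0.0033, 0.0128) = 7*(-0.0033)^2 + 6*0.0128^2 = 0.0011


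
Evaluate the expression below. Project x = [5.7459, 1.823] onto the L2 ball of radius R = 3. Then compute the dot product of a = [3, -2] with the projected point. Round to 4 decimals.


Step 1: Compute ||x|| (intermediates to 6 decimals).
||x|| = sqrt(5.7459^2 + 1.823^2) = 6.028159
Step 2: Project.
Since ||x|| > R, scale = R/||x|| = 3/6.028159 = 0.497664, proj(x) = scale * x
proj(x) = [2.859528, 0.907241]
Step 3: Dot product.
a^T * proj(x) = 3*2.859528 - 2*0.907241 = 6.7641


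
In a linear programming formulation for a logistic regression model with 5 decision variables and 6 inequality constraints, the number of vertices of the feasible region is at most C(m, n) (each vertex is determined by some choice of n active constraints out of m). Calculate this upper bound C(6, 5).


Each vertex corresponds to some choice of n active constraints out of m, so the number of vertices is at most C(m, n) = m! / (n!(m-n)!).
m = 6, n = 5
Numerator: 6 * 5 * 4 * 3 * 2
Denominator: 5! = 120
C(6, 5) = 6


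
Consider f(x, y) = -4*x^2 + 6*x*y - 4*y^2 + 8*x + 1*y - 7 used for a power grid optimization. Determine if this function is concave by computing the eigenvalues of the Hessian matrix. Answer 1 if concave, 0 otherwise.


The Hessian of f(x,y) = -4*x^2 + 6*x*y - 4*y^2 + 8*x + 1*y - 7 is:
H = [[-8, 6], [6, -8]]
Trace = -8 - 8 = -16
Determinant = -8*-8 - (6)^2 = 28
Discriminant = (-16)^2 - 4*28 = 144.0
Eigenvalues: lambda_1 = -14.0, lambda_2 = -2.0
The function is concave.

1


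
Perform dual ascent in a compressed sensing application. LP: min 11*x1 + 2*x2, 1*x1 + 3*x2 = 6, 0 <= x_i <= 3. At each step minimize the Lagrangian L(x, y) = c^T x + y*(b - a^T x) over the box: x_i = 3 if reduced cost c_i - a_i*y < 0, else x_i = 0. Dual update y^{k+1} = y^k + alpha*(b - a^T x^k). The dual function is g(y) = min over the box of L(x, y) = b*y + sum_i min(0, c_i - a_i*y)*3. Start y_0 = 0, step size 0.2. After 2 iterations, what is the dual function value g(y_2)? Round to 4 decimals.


Dual ascent for LP: min 11*x1 + 2*x2, 1*x1 + 3*x2 = 6, 0 <= x_i <= 3
Step 1: y^k = 0.0, reduced costs: (11.0, 2.0)
  x^k = (0.0, 0.0), subgradient = b - a^T x = 6.0
  y^{k+1} = 0.0 + 0.2*6.0 = 1.2
Step 2: y^k = 1.2, reduced costs: (9.8, -1.6)
  x^k = (0.0, 3.0), subgradient = b - a^T x = -3.0
  y^{k+1} = 1.2 + 0.2*-3.0 = 0.6
Dual objective at y_2 = 0.6: reduced costs (10.4, 0.2), box minimizer x = (0.0, 0.0)
g(y_2) = b*y + (c1 - a1*y)*x1 + (c2 - a2*y)*x2 = 6*0.6 + 10.4*0.0 + 0.2*0.0 = 3.6 + 0.0 + 0.0 = 3.6


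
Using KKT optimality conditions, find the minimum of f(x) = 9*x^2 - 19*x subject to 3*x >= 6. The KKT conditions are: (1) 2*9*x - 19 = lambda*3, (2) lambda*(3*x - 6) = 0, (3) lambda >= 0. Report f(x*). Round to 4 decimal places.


Step 1: Try lambda = 0 (constraint inactive).
x_unc = 19/(2*9) = 1.0556
Check: 3*1.0556 = 3.1668 < 6 -- violated!
Step 2: Constraint must be active: 3*x = 6
x* = 6/3 = 2.0
lambda = (2*9*2.0 - 19)/3 = 5.6667
Step 3: Compute optimal value.
f(x*) = 9*2.0^2 - 19*2.0 = -2.0


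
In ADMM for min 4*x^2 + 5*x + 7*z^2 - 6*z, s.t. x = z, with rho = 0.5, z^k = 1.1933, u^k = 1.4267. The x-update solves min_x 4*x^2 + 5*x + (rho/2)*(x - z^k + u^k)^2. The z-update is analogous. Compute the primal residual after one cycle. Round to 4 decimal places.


ADMM iteration with rho = 0.5, z^k = 1.1933, u^k = 1.4267
Step 1: x-update.
Minimize 4*x^2 + 5*x + (0.5/2)*(x - 1.1933 + 1.4267)^2
FOC: (2*4 + 0.5)*x = -5 + 0.5*(1.1933 - 1.4267)
x^{k+1} = -0.602
Step 2: z-update.
Minimize 7*z^2 - 6*z + (0.5/2)*(-0.602 - z + 1.4267)^2
FOC: (2*7 + 0.5)*z = 6 + 0.5*(-0.602 + 1.4267)
z^{k+1} = 0.4422
Step 3: u-update.
u^{k+1} = 1.4267 - 0.602 - 0.4422 = 0.3825
Step 4: Primal residual = |-0.602 - 0.4422| = 1.0442


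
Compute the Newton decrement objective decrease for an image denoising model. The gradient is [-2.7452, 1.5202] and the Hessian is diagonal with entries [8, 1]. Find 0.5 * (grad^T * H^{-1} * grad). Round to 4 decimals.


Step 1: H is diagonal, so H^(-1) * g = [-0.3432, 1.5202].
Step 2: g^T H^(-1) g = sum_i g_i^2 / H_ii
  = (-2.7452)^2/8 + (1.5202)^2/1
  = 0.942 + 2.311 = 3.253
Step 3: Objective decrease = 0.5 * g^T H^(-1) g = 1.6265


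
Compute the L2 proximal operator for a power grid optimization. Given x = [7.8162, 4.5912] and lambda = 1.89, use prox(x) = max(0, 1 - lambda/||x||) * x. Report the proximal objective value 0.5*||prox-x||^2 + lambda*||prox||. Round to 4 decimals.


Step 1: Compute ||x||.
||x|| = 9.0649
Step 2: Compute scaling factor.
scale = max(0, 1 - 1.89/9.0649) = 0.7915
Step 3: prox(x) = [6.1865, 3.6339]
||prox(x)|| = 7.1749
Step 4: Proximal objective.
0.5*||prox-x||^2 = 1.7861
lambda*||prox|| = 13.5606
Total = 15.3466


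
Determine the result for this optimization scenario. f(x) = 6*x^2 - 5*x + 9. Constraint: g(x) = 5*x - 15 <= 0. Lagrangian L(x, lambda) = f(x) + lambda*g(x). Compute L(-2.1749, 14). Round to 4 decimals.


Step 1: Evaluate f(x).
f(-2.1749) = 6*(-2.1749)^2 - 5*(-2.1749) + 9 = 48.2556
Step 2: Evaluate g(x).
g(-2.1749) = 5*-2.1749 - 15 = -25.8745
Step 3: Compute Lagrangian.
L = 48.2556 + 14*-25.8745 = -313.9874


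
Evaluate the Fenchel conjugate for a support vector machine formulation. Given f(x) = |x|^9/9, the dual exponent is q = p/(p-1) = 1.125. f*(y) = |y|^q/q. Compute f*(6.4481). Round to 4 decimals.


The conjugate exponent q satisfies 1/p + 1/q = 1.
p = 9, so q = 9/(9 - 1) = 1.125
|y|^q = 6.4481^1.125 = 8.1397
f*(6.4481) = 8.1397 / 1.125 = 7.2353


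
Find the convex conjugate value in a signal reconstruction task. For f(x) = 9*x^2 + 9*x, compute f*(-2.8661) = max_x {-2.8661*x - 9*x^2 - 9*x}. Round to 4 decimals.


f*(y) = sup_x {y*x - a*x^2 - b*x} = sup_x {(y-b)*x - a*x^2}
FOC: (y - b) - 2a*x = 0 => x* = (y - b)/(2a)
x* = (-2.8661 - 9)/(2*9) = -0.6592
f*(-2.8661) = (y-b)^2/(4a) = (-2.8661 - 9)^2/(4*9)
= 140.8043/36 = 3.9112


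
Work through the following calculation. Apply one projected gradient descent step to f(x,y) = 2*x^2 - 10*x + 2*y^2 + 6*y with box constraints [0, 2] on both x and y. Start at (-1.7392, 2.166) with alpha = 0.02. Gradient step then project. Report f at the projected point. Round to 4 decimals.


Step 1: Compute gradient at (-1.7392, 2.166).
grad_x = 2*2*-1.7392 - 10 = -16.9568
grad_y = 2*2*2.166 + 6 = 14.664
Step 2: Gradient step.
x_raw = -1.7392 - 0.02*-16.9568 = -1.4001
y_raw = 2.166 - 0.02*14.664 = 1.8727
Step 3: Project onto [0, 2].
x_proj = clip(-1.4001) = 0.0
y_proj = clip(1.8727) = 1.8727
Step 4: Evaluate f.
f(0.0, 1.8727) = 18.2505


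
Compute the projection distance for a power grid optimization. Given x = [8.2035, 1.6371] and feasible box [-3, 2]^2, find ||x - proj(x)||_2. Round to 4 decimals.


Project each component onto [-3, 2].
clip(8.2035) = 2.0, clip(1.6371) = 1.6371
Projection = [2.0, 1.6371]
Squared diffs: [38.4834, 0.0]
Distance = sqrt(38.4834) = 6.2035


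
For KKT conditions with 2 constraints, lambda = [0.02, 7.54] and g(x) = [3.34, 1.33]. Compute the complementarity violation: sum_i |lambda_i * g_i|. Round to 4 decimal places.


KKT complementary slackness check:
lambda_1 * g_1 = 0.02 * 3.34 = 0.0668
lambda_2 * g_2 = 7.54 * 1.33 = 10.0282
Total violation = 0.0668 + 10.0282 = 10.095


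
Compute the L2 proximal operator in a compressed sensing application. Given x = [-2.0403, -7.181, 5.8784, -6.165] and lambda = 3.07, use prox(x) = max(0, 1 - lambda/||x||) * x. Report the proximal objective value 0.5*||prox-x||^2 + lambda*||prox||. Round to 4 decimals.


Step 1: Compute ||x||.
||x|| = 11.3266
Step 2: Compute scaling factor.
scale = max(0, 1 - 3.07/11.3266) = 0.729
Step 3: prox(x) = [-1.4873, -5.2346, 4.2851, -4.494]
||prox(x)|| = 8.2566
Step 4: Proximal objective.
0.5*||prox-x||^2 = 4.7125
lambda*||prox|| = 25.3478
Total = 30.0603


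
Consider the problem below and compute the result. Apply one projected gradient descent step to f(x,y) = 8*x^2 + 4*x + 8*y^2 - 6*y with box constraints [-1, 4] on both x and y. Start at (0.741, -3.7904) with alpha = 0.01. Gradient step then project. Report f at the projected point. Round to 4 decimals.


Step 1: Compute gradient at (0.741, -3.7904).
grad_x = 2*8*0.741 + 4 = 15.856
grad_y = 2*8*-3.7904 - 6 = -66.6464
Step 2: Gradient step.
x_raw = 0.741 - 0.01*15.856 = 0.5824
y_raw = -3.7904 - 0.01*-66.6464 = -3.1239
Step 3: Project onto [-1, 4].
x_proj = clip(0.5824) = 0.5824
y_proj = clip(-3.1239) = -1.0
Step 4: Evaluate f.
f(0.5824, -1.0) = 19.0437


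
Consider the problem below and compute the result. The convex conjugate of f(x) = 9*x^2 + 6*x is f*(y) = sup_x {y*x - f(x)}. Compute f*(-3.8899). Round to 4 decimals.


f*(y) = sup_x {y*x - a*x^2 - b*x} = sup_x {(y-b)*x - a*x^2}
FOC: (y - b) - 2a*x = 0 => x* = (y - b)/(2a)
x* = (-3.8899 - 6)/(2*9) = -0.5494
f*(-3.8899) = (y-b)^2/(4a) = (-3.8899 - 6)^2/(4*9)
= 97.8101/36 = 2.7169


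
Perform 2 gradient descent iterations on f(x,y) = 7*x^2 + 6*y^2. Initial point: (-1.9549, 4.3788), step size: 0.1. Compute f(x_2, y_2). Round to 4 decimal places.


Gradient descent on f(x,y) = 7*x^2 + 6*y^2.
Starting point: (-1.9549, 4.3788), alpha = 0.1
Step 1: grad_x = 2*7*-1.9549 = -27.3686, grad_y = 2*6*4.3788 = 52.5456
  x_1 = -1.9549 - 0.1*-27.3686 = 0.782
  y_1 = 4.3788 - 0.1*52.5456 = -0.8758
Step 2: grad_x = 2*7*0.782 = 10.9474, grad_y = 2*6*-0.8758 = -10.5091
  x_2 = 0.782 - 0.1*10.9474 = -0.3128
  y_2 = -0.8758 - 0.1*-10.5091 = 0.1752
f(-0.3128, 0.1752) = 7*(-0.3128)^2 + 6*0.1752^2 = 0.8689


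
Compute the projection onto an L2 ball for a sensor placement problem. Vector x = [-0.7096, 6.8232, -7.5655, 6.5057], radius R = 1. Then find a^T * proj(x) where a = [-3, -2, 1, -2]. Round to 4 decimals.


Step 1: Compute ||x|| (intermediates to 6 decimals).
||x|| = sqrt((-0.7096)^2 + 6.8232^2 + (-7.5655)^2 + 6.5057^2) = 12.108696
Step 2: Project.
Since ||x|| > R, scale = R/||x|| = 1/12.108696 = 0.082585, proj(x) = scale * x
proj(x) = [-0.058602, 0.563494, -0.624797, 0.537273]
Step 3: Dot product.
a^T * proj(x) = -3*(-0.058602) - 2*0.563494 + 1*(-0.624797) - 2*0.537273 = -2.6505


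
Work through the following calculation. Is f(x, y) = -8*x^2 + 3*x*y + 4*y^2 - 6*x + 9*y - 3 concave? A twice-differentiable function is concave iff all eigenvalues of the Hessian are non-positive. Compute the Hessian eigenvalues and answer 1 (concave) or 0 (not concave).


The Hessian of f(x,y) = -8*x^2 + 3*x*y + 4*y^2 - 6*x + 9*y - 3 is:
H = [[-16, 3], [3, 8]]
Trace = -16 + 8 = -8
Determinant = -16*8 - (3)^2 = -137
Discriminant = (-8)^2 - 4*-137 = 612.0
Eigenvalues: lambda_1 = -16.3693, lambda_2 = 8.3693
The function is not concave.

0


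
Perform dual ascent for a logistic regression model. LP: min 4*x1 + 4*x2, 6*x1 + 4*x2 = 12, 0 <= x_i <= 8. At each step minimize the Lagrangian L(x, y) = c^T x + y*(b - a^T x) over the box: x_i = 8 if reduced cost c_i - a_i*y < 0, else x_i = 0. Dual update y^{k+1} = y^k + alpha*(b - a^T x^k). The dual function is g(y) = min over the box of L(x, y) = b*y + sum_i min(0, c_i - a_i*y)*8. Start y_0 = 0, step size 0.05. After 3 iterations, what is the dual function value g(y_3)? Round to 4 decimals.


Dual ascent for LP: min 4*x1 + 4*x2, 6*x1 + 4*x2 = 12, 0 <= x_i <= 8
Step 1: y^k = 0.0, reduced costs: (4.0, 4.0)
  x^k = (0.0, 0.0), subgradient = b - a^T x = 12.0
  y^{k+1} = 0.0 + 0.05*12.0 = 0.6
Step 2: y^k = 0.6, reduced costs: (0.4, 1.6)
  x^k = (0.0, 0.0), subgradient = b - a^T x = 12.0
  y^{k+1} = 0.6 + 0.05*12.0 = 1.2
Step 3: y^k = 1.2, reduced costs: (-3.2, -0.8)
  x^k = (8.0, 8.0), subgradient = b - a^T x = -68.0
  y^{k+1} = 1.2 + 0.05*-68.0 = -2.2
Dual objective at y_3 = -2.2: reduced costs (17.2, 12.8), box minimizer x = (0.0, 0.0)
g(y_3) = b*y + (c1 - a1*y)*x1 + (c2 - a2*y)*x2 = 12*(-2.2) + 17.2*0.0 + 12.8*0.0 = -26.4 + 0.0 + 0.0 = -26.4


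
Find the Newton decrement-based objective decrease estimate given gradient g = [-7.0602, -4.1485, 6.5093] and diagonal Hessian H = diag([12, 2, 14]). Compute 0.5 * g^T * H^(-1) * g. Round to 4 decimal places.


Step 1: H is diagonal, so H^(-1) * g = [-0.5884, -2.0743, 0.465].
Step 2: g^T H^(-1) g = sum_i g_i^2 / H_ii
  = (-7.0602)^2/12 + (-4.1485)^2/2 + (6.5093)^2/14
  = 4.1539 + 8.605 + 3.0265 = 15.7854
Step 3: Objective decrease = 0.5 * g^T H^(-1) g = 7.8927


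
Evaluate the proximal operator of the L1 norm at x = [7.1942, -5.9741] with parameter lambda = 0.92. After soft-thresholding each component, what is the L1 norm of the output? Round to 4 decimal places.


Soft-thresholding with lambda = 0.92:
prox(7.1942) = sign(7.1942)*max(|7.1942| - 0.92, 0) = 6.2742
prox(-5.9741) = sign(-5.9741)*max(|-5.9741| - 0.92, 0) = -5.0541
prox(x) = [6.2742, -5.0541]
||prox(x)||_1 = 6.2742 + 5.0541 = 11.3283


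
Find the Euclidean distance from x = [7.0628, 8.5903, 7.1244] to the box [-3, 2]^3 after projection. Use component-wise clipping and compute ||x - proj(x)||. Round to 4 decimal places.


Project each component onto [-3, 2].
clip(7.0628) = 2.0, clip(8.5903) = 2.0, clip(7.1244) = 2.0
Projection = [2.0, 2.0, 2.0]
Squared diffs: [25.6319, 43.4321, 26.2595]
Distance = sqrt(95.3235) = 9.7634


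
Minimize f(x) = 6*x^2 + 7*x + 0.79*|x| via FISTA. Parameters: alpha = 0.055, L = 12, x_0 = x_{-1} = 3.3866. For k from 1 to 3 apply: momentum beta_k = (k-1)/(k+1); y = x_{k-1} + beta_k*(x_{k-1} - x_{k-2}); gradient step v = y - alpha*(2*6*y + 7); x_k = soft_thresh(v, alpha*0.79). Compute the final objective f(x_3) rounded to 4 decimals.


FISTA on f(x) = 6*x^2 + 7*x + 0.79*|x|
L = 12, alpha = 0.055
Iteration 1: beta = 0.0, y = 3.3866 + 0.0*(3.3866 - 3.3866) = 3.3866
  grad(y) = 47.6392, v = y - alpha*grad = 0.7664
  prox(v) = soft_thresh(0.7664, 0.0435) = 0.723
Iteration 2: beta = 0.3333, y = 0.723 + 0.3333*(0.723 - 3.3866) = -0.1649
  grad(y) = 5.0215, v = y - alpha*grad = -0.4411
  prox(v) = soft_thresh(-0.4411, 0.0435) = -0.3976
Iteration 3: beta = 0.5, y = -0.3976 + 0.5*(-0.3976 - 0.723) = -0.9579
  grad(y) = -4.4949, v = y - alpha*grad = -0.7107
  prox(v) = soft_thresh(-0.7107, 0.0435) = -0.6672
f(x_3) = 6*(-0.6672)^2 + 7*(-0.6672) + 0.79*|-0.6672| = -1.4723


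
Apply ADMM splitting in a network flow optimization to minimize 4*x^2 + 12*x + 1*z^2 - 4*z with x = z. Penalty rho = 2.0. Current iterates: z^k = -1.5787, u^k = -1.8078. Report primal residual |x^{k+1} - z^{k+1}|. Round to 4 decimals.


ADMM iteration with rho = 2.0, z^k = -1.5787, u^k = -1.8078
Step 1: x-update.
Minimize 4*x^2 + 12*x + (2.0/2)*(x + 1.5787 - 1.8078)^2
FOC: (2*4 + 2.0)*x = -12 + 2.0*(-1.5787 + 1.8078)
x^{k+1} = -1.1542
Step 2: z-update.
Minimize 1*z^2 - 4*z + (2.0/2)*(-1.1542 - z - 1.8078)^2
FOC: (2*1 + 2.0)*z = 4 + 2.0*(-1.1542 - 1.8078)
z^{k+1} = -0.481
Step 3: u-update.
u^{k+1} = -1.8078 - 1.1542 + 0.481 = -2.481
Step 4: Primal residual = |-1.1542 + 0.481| = 0.6732


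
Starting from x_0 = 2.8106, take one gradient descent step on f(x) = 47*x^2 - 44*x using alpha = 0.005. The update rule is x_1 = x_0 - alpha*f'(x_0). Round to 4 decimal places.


We compute the gradient at x_0 and apply the update.
f'(x) = 94*x - 44
f'(2.8106) = 94*2.8106 - 44 = 220.1964
x_1 = 2.8106 - 0.005*220.1964 = 1.7096


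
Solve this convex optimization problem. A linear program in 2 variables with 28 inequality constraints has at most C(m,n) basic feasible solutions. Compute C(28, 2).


Each vertex corresponds to some choice of n active constraints out of m, so the number of vertices is at most C(m, n) = m! / (n!(m-n)!).
m = 28, n = 2
Numerator: 28 * 27
Denominator: 2! = 2
C(28, 2) = 378


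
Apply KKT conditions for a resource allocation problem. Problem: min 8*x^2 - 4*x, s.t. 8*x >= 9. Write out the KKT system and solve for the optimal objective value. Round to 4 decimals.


Step 1: Try lambda = 0 (constraint inactive).
x_unc = 4/(2*8) = 0.25
Check: 8*0.25 = 2.0 < 9 -- violated!
Step 2: Constraint must be active: 8*x = 9
x* = 9/8 = 1.125
lambda = (2*8*1.125 - 4)/8 = 1.75
Step 3: Compute optimal value.
f(x*) = 8*1.125^2 - 4*1.125 = 5.625


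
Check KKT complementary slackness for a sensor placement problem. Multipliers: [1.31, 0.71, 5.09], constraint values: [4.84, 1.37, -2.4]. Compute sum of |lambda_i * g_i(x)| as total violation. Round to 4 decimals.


KKT complementary slackness check:
lambda_1 * g_1 = 1.31 * 4.84 = 6.3404
lambda_2 * g_2 = 0.71 * 1.37 = 0.9727
lambda_3 * g_3 = 5.09 * -2.4 = -12.216
Total violation = 6.3404 + 0.9727 + 12.216 = 19.5291


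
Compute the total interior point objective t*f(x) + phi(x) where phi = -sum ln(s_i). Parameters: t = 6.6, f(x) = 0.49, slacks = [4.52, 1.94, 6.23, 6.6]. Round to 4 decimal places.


Step 1: Compute log-barrier.
ln values: [1.5085, 0.6627, 1.8294, 1.8871]
phi = -(1.5085 + 0.6627 + 1.8294 + 1.8871) = -5.8876
Step 2: Compute augmented objective.
t*f(x) = 6.6*0.49 = 3.234
Total = 3.234 - 5.8876 = -2.6536


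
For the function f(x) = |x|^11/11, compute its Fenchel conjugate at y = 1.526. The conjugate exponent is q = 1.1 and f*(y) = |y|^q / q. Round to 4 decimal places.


The conjugate exponent q satisfies 1/p + 1/q = 1.
p = 11, so q = 11/(11 - 1) = 1.1
|y|^q = 1.526^1.1 = 1.5919
f*(1.526) = 1.5919 / 1.1 = 1.4472


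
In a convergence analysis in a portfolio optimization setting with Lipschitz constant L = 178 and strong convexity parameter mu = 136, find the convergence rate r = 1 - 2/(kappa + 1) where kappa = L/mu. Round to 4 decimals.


Step 1: Compute the condition number.
kappa = L/mu = 178/136 = 1.3088
Step 2: Compute the convergence rate.
r = 1 - 2/(kappa + 1) = 1 - 2*mu/(L + mu) = (L - mu)/(L + mu) = 42/314 = 0.1338


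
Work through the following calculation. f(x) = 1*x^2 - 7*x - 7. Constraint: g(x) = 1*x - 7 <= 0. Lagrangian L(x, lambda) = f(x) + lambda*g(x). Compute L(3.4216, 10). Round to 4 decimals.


Step 1: Evaluate f(x).
f(3.4216) = 1*3.4216^2 - 7*3.4216 - 7 = -19.2439
Step 2: Evaluate g(x).
g(3.4216) = 1*3.4216 - 7 = -3.5784
Step 3: Compute Lagrangian.
L = -19.2439 + 10*-3.5784 = -55.0279


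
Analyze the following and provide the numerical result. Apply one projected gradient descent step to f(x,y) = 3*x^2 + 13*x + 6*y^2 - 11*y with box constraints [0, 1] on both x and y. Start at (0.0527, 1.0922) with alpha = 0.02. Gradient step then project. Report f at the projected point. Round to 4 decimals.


Step 1: Compute gradient at (0.0527, 1.0922).
grad_x = 2*3*0.0527 + 13 = 13.3162
grad_y = 2*6*1.0922 - 11 = 2.1064
Step 2: Gradient step.
x_raw = 0.0527 - 0.02*13.3162 = -0.2136
y_raw = 1.0922 - 0.02*2.1064 = 1.0501
Step 3: Project onto [0, 1].
x_proj = clip(-0.2136) = 0.0
y_proj = clip(1.0501) = 1.0
Step 4: Evaluate f.
f(0.0, 1.0) = -5.0


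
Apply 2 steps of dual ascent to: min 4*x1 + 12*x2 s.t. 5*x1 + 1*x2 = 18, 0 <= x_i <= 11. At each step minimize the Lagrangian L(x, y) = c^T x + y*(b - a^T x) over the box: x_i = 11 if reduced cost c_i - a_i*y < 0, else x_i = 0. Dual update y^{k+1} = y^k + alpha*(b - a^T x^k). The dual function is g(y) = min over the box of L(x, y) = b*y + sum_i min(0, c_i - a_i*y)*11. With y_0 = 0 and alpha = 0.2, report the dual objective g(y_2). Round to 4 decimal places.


Dual ascent for LP: min 4*x1 + 12*x2, 5*x1 + 1*x2 = 18, 0 <= x_i <= 11
Step 1: y^k = 0.0, reduced costs: (4.0, 12.0)
  x^k = (0.0, 0.0), subgradient = b - a^T x = 18.0
  y^{k+1} = 0.0 + 0.2*18.0 = 3.6
Step 2: y^k = 3.6, reduced costs: (-14.0, 8.4)
  x^k = (11.0, 0.0), subgradient = b - a^T x = -37.0
  y^{k+1} = 3.6 + 0.2*-37.0 = -3.8
Dual objective at y_2 = -3.8: reduced costs (23.0, 15.8), box minimizer x = (0.0, 0.0)
g(y_2) = b*y + (c1 - a1*y)*x1 + (c2 - a2*y)*x2 = 18*(-3.8) + 23.0*0.0 + 15.8*0.0 = -68.4 + 0.0 + 0.0 = -68.4


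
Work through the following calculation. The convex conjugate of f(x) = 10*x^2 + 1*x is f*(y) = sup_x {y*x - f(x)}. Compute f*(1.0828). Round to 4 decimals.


f*(y) = sup_x {y*x - a*x^2 - b*x} = sup_x {(y-b)*x - a*x^2}
FOC: (y - b) - 2a*x = 0 => x* = (y - b)/(2a)
x* = (1.0828 - 1)/(2*10) = 0.0041
f*(1.0828) = (y-b)^2/(4a) = (1.0828 - 1)^2/(4*10)
= 0.0069/40 = 0.0002


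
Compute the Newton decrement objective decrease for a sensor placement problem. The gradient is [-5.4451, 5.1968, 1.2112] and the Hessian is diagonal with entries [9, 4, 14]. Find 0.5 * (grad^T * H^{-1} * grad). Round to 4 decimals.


Step 1: H is diagonal, so H^(-1) * g = [-0.605, 1.2992, 0.0865].
Step 2: g^T H^(-1) g = sum_i g_i^2 / H_ii
  = (-5.4451)^2/9 + (5.1968)^2/4 + (1.2112)^2/14
  = 3.2943 + 6.7517 + 0.1048 = 10.1508
Step 3: Objective decrease = 0.5 * g^T H^(-1) g = 5.0754


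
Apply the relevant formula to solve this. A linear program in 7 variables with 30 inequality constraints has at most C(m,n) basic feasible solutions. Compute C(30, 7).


Each vertex corresponds to some choice of n active constraints out of m, so the number of vertices is at most C(m, n) = m! / (n!(m-n)!).
m = 30, n = 7
Numerator: 30 * 29 * 28 * 27 * 26 * 25 * 24
Denominator: 7! = 5040
C(30, 7) = 2035800


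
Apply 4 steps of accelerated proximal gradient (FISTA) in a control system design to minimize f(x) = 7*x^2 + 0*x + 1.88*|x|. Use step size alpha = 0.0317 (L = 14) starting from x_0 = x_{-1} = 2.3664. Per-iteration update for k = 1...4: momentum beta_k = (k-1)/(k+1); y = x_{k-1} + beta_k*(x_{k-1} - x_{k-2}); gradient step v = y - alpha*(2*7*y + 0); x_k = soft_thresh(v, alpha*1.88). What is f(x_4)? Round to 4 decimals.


FISTA on f(x) = 7*x^2 + 0*x + 1.88*|x|
L = 14, alpha = 0.0317
Iteration 1: beta = 0.0, y = 2.3664 + 0.0*(2.3664 - 2.3664) = 2.3664
  grad(y) = 33.1296, v = y - alpha*grad = 1.3162
  prox(v) = soft_thresh(1.3162, 0.0596) = 1.2566
Iteration 2: beta = 0.3333, y = 1.2566 + 0.3333*(1.2566 - 2.3664) = 0.8867
  grad(y) = 12.4133, v = y - alpha*grad = 0.4932
  prox(v) = soft_thresh(0.4932, 0.0596) = 0.4336
Iteration 3: beta = 0.5, y = 0.4336 + 0.5*(0.4336 - 1.2566) = 0.022
  grad(y) = 0.3087, v = y - alpha*grad = 0.0123
  prox(v) = soft_thresh(0.0123, 0.0596) = 0.0
Iteration 4: beta = 0.6, y = 0.0 + 0.6*(0.0 - 0.4336) = -0.2601
  grad(y) = -3.6419, v = y - alpha*grad = -0.1447
  prox(v) = soft_thresh(-0.1447, 0.0596) = -0.0851
f(x_4) = 7*(-0.0851)^2 + 0*(-0.0851) + 1.88*|-0.0851| = 0.2107


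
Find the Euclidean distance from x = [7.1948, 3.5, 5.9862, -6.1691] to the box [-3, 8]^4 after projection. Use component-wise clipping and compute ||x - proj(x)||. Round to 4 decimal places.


Project each component onto [-3, 8].
clip(7.1948) = 7.1948, clip(3.5) = 3.5, clip(5.9862) = 5.9862, clip(-6.1691) = -3.0
Projection = [7.1948, 3.5, 5.9862, -3.0]
Squared diffs: [0.0, 0.0, 0.0, 10.0432]
Distance = sqrt(10.0432) = 3.1691
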